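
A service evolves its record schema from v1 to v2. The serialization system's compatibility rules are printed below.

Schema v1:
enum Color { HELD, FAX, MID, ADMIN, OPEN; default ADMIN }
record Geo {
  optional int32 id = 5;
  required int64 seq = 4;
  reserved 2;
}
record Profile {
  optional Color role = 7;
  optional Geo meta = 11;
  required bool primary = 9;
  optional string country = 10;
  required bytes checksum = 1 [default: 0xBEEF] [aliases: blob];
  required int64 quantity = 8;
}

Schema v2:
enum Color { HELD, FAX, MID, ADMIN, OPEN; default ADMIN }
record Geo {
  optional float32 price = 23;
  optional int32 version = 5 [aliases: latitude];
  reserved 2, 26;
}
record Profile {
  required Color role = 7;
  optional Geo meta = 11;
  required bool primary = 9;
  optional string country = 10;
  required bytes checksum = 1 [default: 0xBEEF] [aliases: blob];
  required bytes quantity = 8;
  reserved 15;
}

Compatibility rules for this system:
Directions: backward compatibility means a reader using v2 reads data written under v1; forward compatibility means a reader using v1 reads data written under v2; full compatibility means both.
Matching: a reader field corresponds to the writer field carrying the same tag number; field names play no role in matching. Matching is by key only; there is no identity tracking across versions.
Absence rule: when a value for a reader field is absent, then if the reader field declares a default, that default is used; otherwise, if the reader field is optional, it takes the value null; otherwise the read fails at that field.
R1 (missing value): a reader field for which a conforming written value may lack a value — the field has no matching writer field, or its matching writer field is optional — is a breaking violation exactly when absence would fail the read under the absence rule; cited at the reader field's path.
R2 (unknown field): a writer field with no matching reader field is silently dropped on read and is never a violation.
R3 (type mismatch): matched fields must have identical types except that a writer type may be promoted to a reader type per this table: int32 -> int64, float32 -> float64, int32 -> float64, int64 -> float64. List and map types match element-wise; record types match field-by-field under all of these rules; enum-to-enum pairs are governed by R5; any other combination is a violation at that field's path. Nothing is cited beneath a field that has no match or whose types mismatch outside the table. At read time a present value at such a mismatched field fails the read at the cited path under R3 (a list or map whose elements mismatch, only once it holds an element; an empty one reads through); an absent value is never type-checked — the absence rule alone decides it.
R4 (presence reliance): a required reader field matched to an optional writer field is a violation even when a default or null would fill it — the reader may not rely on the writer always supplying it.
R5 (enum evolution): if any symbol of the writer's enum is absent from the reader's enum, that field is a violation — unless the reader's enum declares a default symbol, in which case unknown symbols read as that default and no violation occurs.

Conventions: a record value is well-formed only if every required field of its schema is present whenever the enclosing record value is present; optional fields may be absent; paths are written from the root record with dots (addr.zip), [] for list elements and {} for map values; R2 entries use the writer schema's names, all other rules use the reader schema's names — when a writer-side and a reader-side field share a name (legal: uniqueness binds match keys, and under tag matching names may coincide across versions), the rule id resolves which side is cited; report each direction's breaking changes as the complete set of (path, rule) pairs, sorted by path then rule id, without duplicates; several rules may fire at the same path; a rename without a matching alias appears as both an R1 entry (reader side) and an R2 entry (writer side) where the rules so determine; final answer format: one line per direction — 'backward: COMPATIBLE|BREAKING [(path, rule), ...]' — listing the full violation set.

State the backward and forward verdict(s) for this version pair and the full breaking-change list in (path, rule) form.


backward: BREAKING [(quantity, R3), (role, R1), (role, R4)]; forward: BREAKING [(meta.seq, R1), (quantity, R3)]

each type pair in Profile: writer, then reader
backward on Profile — v2 reading data written by v1:
  role: paired with writer role (Color -> Color; writer optional)
  meta: paired with writer meta (Geo -> Geo; writer optional)
  primary: paired with writer primary (bool -> bool; writer required)
  country: paired with writer country (string -> string; writer optional)
  checksum: paired with writer checksum (bytes -> bytes; writer required)
  quantity: paired with writer quantity (int64 -> bytes; writer required)
  meta.price has no writer counterpart
  meta.version: paired with writer meta.id (int32 -> int32; writer optional)
  leftover writer field: meta.seq
  breaking: (quantity, R3)
  breaking: (role, R1)
  breaking: (role, R4)
  backward on Profile therefore BREAKING (3)
forward on Profile — v1 reading data written by v2:
  role: paired with writer role (Color -> Color; writer required)
  meta: paired with writer meta (Geo -> Geo; writer optional)
  primary: paired with writer primary (bool -> bool; writer required)
  country: paired with writer country (string -> string; writer optional)
  checksum: paired with writer checksum (bytes -> bytes; writer required)
  quantity: paired with writer quantity (bytes -> int64; writer required)
  meta.id: paired with writer meta.version (int32 -> int32; writer optional)
  meta.seq has no writer counterpart
  leftover writer field: meta.price
  breaking: (meta.seq, R1)
  breaking: (quantity, R3)
  forward on Profile therefore BREAKING (2)


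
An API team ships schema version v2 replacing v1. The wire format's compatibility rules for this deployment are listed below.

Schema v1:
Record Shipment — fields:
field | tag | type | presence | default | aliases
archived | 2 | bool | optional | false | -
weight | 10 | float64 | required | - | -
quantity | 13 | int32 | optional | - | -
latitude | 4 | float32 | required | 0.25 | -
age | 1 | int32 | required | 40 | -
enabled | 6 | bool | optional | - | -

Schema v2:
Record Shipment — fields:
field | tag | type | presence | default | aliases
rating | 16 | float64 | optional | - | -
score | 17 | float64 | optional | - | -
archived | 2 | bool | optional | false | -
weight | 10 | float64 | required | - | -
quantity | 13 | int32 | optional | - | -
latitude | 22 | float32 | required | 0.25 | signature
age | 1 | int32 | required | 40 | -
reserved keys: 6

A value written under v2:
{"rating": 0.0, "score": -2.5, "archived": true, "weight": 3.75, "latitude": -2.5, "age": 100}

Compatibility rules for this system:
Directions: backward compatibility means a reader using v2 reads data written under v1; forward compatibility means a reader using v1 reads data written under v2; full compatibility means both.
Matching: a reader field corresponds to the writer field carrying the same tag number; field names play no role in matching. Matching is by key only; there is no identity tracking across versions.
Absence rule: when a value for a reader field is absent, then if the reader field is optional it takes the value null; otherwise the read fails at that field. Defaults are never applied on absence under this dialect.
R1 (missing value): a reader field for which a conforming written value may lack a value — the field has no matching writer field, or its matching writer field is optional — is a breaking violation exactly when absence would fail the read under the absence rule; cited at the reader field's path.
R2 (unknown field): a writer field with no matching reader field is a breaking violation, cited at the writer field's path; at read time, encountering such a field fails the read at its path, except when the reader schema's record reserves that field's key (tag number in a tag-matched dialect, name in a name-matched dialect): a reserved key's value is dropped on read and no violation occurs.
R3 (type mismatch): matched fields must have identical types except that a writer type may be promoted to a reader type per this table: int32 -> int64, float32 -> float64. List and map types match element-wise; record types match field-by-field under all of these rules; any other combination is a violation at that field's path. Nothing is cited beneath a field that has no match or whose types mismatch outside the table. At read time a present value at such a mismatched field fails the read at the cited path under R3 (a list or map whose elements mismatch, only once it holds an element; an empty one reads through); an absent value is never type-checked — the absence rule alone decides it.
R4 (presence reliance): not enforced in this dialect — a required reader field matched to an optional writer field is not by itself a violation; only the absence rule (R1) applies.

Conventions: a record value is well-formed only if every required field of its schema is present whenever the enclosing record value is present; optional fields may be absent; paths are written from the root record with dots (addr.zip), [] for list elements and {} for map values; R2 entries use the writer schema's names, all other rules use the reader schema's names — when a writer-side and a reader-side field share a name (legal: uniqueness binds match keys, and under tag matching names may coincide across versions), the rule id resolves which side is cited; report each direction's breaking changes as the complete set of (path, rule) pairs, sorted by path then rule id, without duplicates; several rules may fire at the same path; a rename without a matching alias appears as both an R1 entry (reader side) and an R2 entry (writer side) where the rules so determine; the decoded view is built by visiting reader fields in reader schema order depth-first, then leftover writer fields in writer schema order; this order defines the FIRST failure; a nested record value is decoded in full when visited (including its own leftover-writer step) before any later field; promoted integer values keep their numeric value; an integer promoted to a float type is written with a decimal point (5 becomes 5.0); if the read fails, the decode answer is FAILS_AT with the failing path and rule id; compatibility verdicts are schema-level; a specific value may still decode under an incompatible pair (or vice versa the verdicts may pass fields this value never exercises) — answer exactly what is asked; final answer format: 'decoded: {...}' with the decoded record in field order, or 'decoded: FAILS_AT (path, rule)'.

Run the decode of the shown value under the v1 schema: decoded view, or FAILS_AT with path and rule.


in Shipment below, arrows point writer -> reader
decoding the Shipment value with the v1 reader:
  archived := true
  weight := 3.75
  quantity := null (not supplied -> null)
  read fails at latitude under R1 (no fill)
  => FAILS_AT (latitude, R1)
checking off the Shipment differences that do not matter here:
  added field score to record Shipment: optional float64, tag 17 (in v2 it sits immediately before archived) -> schema-level compatibility only; this Shipment value's decode is unchanged
  removed field enabled from record Shipment (its key 6 joins the reserved list) -> fires no rule on Shipment under this dialect and leaves the result unchanged
  added field rating to record Shipment: optional float64, tag 16 (in v2 it sits immediately before archived) -> schema-level compatibility only; this Shipment value's decode is unchanged

decoded: FAILS_AT (latitude, R1)


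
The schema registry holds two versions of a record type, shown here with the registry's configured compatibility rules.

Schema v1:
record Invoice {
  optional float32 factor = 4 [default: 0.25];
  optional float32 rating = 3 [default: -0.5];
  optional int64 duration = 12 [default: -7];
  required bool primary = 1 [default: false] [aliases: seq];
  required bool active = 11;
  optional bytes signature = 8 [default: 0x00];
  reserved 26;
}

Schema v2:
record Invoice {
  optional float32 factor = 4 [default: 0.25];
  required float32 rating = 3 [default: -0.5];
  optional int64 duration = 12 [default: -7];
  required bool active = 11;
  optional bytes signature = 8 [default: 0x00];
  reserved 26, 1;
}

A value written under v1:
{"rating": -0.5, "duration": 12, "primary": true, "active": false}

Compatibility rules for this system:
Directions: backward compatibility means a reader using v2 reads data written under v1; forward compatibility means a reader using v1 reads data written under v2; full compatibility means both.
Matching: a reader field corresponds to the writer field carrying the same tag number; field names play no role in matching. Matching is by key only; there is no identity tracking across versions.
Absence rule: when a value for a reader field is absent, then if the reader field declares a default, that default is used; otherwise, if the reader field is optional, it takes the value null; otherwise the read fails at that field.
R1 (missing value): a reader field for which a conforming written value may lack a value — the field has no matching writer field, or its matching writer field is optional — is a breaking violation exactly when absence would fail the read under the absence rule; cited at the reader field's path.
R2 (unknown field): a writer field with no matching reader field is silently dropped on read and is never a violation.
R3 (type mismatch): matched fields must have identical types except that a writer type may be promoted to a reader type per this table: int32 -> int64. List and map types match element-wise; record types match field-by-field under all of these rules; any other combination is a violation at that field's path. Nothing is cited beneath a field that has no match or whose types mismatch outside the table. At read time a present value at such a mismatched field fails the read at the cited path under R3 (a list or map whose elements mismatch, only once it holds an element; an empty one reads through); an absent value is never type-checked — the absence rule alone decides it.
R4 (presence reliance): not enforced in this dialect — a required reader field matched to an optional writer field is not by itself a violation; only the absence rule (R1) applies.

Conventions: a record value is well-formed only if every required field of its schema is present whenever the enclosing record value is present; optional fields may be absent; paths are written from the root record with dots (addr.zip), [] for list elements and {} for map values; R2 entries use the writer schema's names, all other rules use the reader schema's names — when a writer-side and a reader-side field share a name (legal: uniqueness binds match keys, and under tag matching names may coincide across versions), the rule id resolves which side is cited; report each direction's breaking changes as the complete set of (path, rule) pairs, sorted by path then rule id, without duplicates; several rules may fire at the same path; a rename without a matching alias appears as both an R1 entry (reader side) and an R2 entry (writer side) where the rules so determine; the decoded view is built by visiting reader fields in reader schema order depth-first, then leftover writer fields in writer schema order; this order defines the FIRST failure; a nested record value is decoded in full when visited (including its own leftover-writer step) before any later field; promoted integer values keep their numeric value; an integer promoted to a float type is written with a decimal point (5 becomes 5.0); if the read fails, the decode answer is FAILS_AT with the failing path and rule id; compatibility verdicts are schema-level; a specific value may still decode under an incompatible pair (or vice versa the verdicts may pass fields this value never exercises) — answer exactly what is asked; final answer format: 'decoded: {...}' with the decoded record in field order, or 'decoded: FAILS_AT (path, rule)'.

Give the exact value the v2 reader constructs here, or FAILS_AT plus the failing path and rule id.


arrows below run writer -> reader for Invoice
migrating the Invoice value to v2:
  factor := 0.25 (missing; default applied)
  rating := -0.5
  duration := 12
  active := false
  signature := 0x00 (missing; default applied)
  writer primary: no reader field; dropped
  => decoded: {"factor": 0.25, "rating": -0.5, "duration": 12, "active": false, "signature": 0x00}
ruling out the remaining Invoice differences:
  field rating in record Invoice: optional changed to required -> no rule fires on it and the decoded Invoice view is identical with or without it

decoded: {"factor": 0.25, "rating": -0.5, "duration": 12, "active": false, "signature": 0x00}


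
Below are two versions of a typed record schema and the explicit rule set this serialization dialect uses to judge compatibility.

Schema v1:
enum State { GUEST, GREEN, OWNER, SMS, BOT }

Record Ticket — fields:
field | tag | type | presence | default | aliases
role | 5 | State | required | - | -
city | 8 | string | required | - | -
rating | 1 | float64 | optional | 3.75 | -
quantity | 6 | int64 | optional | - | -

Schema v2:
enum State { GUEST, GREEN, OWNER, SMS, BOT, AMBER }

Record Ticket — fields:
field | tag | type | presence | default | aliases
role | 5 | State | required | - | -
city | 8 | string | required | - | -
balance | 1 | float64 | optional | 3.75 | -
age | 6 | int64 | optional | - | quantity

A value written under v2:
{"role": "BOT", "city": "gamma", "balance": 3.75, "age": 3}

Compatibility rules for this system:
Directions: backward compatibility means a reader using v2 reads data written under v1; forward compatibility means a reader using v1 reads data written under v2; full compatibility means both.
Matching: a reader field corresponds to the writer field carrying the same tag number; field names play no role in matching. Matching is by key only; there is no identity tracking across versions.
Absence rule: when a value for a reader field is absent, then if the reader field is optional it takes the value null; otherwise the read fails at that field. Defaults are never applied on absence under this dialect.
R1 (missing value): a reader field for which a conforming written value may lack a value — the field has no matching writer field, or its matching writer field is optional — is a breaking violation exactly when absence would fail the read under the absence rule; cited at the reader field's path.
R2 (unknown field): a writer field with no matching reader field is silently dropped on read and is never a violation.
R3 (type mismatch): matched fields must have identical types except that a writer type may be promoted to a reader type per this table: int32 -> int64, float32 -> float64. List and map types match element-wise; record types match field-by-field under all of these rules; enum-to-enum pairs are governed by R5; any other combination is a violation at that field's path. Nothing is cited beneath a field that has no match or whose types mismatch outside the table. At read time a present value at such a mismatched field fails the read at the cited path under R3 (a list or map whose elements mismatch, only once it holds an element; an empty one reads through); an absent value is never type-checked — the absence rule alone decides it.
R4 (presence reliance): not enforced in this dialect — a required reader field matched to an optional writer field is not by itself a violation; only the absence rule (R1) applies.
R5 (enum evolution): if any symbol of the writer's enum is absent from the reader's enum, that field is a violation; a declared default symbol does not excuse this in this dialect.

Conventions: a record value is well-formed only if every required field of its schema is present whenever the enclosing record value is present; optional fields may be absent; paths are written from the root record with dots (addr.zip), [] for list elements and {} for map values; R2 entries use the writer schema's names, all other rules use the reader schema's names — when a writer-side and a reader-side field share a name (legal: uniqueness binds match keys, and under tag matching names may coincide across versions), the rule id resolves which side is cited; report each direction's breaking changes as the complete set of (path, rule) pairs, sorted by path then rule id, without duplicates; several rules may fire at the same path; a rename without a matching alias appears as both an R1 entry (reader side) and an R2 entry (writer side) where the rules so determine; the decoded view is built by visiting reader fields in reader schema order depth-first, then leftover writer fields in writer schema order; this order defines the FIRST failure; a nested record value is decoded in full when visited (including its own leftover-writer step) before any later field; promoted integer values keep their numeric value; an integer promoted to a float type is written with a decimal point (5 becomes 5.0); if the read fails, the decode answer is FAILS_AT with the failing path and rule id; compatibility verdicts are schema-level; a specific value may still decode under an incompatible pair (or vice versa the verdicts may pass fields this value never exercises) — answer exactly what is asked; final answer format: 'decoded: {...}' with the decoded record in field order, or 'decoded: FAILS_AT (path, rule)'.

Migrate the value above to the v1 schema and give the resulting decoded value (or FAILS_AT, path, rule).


decoded: {"role": "BOT", "city": "gamma", "rating": 3.75, "quantity": 3}

arrows below run writer -> reader for Ticket
decoding the Ticket value with the v1 reader:
  role := "BOT"
  city := "gamma"
  rating := 3.75 (from writer balance)
  quantity := 3 (from writer age)
  => decoded: {"role": "BOT", "city": "gamma", "rating": 3.75, "quantity": 3}
diffs on Ticket not affecting the asked answer:
  renamed field quantity to age in record Ticket (alias quantity declared on the renamed field) -> inert under this dialect — no rule fires on Ticket and the result does not move
  enum State (field role in record Ticket): symbol AMBER added -> shifts the Ticket verdicts, not this decode
  renamed field rating to balance in record Ticket -> inert under this dialect — no rule fires on Ticket and the result does not move


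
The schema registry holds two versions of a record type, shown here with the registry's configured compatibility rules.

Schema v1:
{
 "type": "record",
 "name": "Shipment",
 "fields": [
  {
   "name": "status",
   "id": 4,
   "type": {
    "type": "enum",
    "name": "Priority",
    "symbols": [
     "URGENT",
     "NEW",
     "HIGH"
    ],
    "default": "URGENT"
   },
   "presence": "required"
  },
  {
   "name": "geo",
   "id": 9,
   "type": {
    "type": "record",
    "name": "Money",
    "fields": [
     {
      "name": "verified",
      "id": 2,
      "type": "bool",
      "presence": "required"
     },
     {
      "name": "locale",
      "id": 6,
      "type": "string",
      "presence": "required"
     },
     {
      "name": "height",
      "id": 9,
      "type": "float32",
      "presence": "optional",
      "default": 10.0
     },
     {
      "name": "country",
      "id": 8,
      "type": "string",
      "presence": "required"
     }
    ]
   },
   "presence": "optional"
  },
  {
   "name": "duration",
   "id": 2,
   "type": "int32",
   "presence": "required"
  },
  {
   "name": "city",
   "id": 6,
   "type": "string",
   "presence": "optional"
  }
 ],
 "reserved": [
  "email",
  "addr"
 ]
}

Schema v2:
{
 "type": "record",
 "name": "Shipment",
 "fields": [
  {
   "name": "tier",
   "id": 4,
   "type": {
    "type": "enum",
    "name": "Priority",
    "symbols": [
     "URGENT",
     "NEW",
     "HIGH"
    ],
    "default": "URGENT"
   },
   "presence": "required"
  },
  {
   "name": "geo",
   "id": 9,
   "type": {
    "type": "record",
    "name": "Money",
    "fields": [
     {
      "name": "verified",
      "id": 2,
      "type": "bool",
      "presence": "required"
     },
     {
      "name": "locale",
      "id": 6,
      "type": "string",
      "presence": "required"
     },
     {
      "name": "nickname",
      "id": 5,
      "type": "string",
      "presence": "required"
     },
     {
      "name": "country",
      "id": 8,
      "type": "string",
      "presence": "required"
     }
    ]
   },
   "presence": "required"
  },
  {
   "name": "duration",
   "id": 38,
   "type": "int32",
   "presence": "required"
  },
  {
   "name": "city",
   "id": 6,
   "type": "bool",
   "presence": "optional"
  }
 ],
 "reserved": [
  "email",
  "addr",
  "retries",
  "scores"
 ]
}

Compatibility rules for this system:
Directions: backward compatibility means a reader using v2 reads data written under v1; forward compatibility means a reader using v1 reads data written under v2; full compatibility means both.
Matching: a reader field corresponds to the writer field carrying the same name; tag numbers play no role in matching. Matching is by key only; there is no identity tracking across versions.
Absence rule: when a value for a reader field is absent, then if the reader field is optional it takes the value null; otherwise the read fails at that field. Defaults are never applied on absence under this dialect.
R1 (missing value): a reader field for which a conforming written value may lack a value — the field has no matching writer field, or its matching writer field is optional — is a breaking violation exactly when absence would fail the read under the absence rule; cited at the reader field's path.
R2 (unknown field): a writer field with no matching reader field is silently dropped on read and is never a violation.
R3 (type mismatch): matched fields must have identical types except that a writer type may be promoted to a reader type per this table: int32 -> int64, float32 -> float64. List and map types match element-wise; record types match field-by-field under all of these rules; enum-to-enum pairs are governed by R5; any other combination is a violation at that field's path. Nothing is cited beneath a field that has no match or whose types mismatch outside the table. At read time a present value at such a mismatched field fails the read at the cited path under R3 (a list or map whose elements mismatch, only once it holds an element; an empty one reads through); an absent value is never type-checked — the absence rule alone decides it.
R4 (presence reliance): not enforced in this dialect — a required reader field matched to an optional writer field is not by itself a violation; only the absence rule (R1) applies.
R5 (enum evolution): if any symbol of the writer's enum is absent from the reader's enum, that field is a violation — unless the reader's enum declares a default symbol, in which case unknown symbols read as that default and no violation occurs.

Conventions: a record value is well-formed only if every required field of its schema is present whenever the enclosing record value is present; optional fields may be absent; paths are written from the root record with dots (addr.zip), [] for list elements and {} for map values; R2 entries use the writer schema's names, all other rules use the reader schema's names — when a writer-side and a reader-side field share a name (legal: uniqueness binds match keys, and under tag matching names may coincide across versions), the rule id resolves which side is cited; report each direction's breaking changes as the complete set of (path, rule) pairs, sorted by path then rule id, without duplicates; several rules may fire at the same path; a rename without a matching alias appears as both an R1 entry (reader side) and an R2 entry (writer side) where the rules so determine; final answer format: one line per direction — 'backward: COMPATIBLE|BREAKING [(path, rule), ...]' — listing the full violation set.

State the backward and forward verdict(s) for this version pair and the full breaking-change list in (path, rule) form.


in Shipment below, arrows point writer -> reader
backward analysis of Shipment with v2 as reader and v1 as writer:
  no writer field matches reader tier
  geo: Money -> Money, writer optional; from geo
  duration: int32 -> int32, writer required; from duration
  city: string -> bool, writer optional; from city
  writer field status has no reader counterpart
  geo.verified: bool -> bool, writer required; from geo.verified
  geo.locale: string -> string, writer required; from geo.locale
  no writer field matches reader geo.nickname
  geo.country: string -> string, writer required; from geo.country
  writer field geo.height has no reader counterpart
  breaking: (city, R3)
  breaking: (geo, R1)
  breaking: (geo.nickname, R1)
  breaking: (tier, R1)
  => backward verdict for Shipment: BREAKING, 4 violation(s)
forward analysis of Shipment with v1 as reader and v2 as writer:
  no writer field matches reader status
  geo: Money -> Money, writer required; from geo
  duration: int32 -> int32, writer required; from duration
  city: bool -> string, writer optional; from city
  writer field tier has no reader counterpart
  geo.verified: bool -> bool, writer required; from geo.verified
  geo.locale: string -> string, writer required; from geo.locale
  no writer field matches reader geo.height
  geo.country: string -> string, writer required; from geo.country
  writer field geo.nickname has no reader counterpart
  breaking: (city, R3)
  breaking: (status, R1)
  => forward verdict for Shipment: BREAKING, 2 violation(s)

backward: BREAKING [(city, R3), (geo, R1), (geo.nickname, R1), (tier, R1)]; forward: BREAKING [(city, R3), (status, R1)]


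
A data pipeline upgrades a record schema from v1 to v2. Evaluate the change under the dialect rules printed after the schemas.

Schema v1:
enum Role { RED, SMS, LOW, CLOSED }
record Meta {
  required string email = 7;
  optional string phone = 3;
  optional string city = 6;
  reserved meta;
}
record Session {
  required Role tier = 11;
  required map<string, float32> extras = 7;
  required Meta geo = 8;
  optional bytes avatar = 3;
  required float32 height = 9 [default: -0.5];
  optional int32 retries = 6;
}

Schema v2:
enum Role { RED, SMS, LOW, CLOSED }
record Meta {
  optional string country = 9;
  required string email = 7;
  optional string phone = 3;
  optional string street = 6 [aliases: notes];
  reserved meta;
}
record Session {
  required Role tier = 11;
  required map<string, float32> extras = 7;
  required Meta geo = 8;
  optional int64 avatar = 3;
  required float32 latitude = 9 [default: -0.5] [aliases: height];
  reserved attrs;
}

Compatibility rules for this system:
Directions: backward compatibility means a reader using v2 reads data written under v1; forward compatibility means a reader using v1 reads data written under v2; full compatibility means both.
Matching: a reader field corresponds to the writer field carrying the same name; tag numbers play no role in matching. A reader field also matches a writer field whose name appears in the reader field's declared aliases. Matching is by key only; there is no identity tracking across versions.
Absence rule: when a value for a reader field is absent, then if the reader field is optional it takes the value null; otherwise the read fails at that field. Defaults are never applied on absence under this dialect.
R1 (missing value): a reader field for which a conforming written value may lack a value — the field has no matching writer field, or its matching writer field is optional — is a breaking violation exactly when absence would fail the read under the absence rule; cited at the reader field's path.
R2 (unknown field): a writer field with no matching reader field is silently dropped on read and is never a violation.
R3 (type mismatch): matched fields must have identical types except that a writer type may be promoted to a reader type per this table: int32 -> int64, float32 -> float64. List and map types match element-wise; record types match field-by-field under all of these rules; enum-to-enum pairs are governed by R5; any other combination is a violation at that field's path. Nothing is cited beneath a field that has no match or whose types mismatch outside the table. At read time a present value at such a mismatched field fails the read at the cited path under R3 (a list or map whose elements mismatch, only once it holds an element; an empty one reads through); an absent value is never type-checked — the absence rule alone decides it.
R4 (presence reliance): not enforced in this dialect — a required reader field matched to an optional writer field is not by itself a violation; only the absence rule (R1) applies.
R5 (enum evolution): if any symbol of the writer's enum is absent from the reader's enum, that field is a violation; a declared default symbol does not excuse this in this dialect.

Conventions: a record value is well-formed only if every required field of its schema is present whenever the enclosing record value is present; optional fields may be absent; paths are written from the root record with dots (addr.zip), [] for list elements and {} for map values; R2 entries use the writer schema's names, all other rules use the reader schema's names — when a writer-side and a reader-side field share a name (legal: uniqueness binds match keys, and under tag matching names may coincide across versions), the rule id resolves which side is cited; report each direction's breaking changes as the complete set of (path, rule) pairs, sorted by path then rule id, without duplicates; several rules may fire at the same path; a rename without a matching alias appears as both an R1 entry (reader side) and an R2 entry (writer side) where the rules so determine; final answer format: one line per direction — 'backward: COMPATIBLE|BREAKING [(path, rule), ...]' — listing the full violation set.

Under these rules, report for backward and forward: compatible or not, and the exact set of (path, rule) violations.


backward: BREAKING [(avatar, R3)]; forward: BREAKING [(avatar, R3), (height, R1)]

the writer's type comes first in each Session pair
checking backward for Session: reader v2 against writer v1:
  tier: paired with writer tier (Role -> Role; writer required)
  extras: paired with writer extras (map<string, float32> -> map<string, float32>; writer required)
  geo: paired with writer geo (Meta -> Meta; writer required)
  avatar: paired with writer avatar (bytes -> int64; writer optional)
  latitude: paired with writer height (float32 -> float32; writer required)
  writer retries: unknown to reader
  no writer field matches reader geo.country
  geo.email: paired with writer geo.email (string -> string; writer required)
  geo.phone: paired with writer geo.phone (string -> string; writer optional)
  no writer field matches reader geo.street
  writer geo.city: unknown to reader
  rule R3 violated at avatar
  => 1 violation(s): backward is BREAKING for Session
checking forward for Session: reader v1 against writer v2:
  tier: paired with writer tier (Role -> Role; writer required)
  extras: paired with writer extras (map<string, float32> -> map<string, float32>; writer required)
  geo: paired with writer geo (Meta -> Meta; writer required)
  avatar: paired with writer avatar (int64 -> bytes; writer optional)
  no writer field matches reader height
  no writer field matches reader retries
  writer latitude: unknown to reader
  geo.email: paired with writer geo.email (string -> string; writer required)
  geo.phone: paired with writer geo.phone (string -> string; writer optional)
  no writer field matches reader geo.city
  writer geo.country: unknown to reader
  writer geo.street: unknown to reader
  rule R3 violated at avatar
  rule R1 violated at height
  => 2 violation(s): forward is BREAKING for Session


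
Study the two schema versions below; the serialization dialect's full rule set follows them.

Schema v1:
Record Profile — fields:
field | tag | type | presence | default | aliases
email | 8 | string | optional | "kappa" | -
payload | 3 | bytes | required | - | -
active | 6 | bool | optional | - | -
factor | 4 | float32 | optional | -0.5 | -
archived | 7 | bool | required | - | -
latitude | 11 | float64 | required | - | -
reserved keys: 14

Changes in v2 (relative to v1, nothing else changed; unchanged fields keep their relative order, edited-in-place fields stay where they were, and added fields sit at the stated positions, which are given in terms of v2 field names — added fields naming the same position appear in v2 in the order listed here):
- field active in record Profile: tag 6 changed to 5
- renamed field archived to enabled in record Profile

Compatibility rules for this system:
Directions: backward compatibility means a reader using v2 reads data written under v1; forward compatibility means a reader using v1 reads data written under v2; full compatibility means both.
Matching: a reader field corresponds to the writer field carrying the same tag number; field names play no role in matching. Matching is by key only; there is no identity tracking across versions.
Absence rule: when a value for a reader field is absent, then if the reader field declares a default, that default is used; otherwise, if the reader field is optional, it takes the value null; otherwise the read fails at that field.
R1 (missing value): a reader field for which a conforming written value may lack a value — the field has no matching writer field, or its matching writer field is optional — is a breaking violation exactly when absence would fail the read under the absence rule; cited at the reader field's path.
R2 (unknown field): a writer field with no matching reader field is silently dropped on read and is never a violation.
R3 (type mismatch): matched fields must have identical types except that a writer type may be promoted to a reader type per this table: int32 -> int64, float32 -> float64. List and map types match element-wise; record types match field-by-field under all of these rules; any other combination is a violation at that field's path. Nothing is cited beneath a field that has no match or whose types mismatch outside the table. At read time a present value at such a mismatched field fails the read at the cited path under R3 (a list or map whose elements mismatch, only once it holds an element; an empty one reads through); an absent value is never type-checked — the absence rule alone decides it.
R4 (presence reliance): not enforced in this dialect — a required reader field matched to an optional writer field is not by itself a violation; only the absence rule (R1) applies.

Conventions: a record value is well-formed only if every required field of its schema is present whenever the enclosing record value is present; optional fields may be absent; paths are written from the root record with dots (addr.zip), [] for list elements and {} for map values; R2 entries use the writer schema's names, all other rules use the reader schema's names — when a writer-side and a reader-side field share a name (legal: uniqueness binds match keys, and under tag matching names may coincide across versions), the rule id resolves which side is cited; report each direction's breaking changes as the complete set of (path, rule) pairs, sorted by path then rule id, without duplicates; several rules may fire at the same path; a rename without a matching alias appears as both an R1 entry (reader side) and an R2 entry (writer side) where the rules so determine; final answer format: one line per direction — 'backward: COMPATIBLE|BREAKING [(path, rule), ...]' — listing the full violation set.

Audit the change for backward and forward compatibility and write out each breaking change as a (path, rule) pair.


in Profile below, arrows point writer -> reader
backward analysis of Profile with v2 as reader and v1 as writer:
  email: paired with writer email (string -> string; writer optional)
  payload: paired with writer payload (bytes -> bytes; writer required)
  active has no writer counterpart
  factor: paired with writer factor (float32 -> float32; writer optional)
  enabled: paired with writer archived (bool -> bool; writer required)
  latitude: paired with writer latitude (float64 -> float64; writer required)
  leftover writer field: active
  => backward verdict for Profile: COMPATIBLE, no violations
forward analysis of Profile with v1 as reader and v2 as writer:
  email: paired with writer email (string -> string; writer optional)
  payload: paired with writer payload (bytes -> bytes; writer required)
  active has no writer counterpart
  factor: paired with writer factor (float32 -> float32; writer optional)
  archived: paired with writer enabled (bool -> bool; writer required)
  latitude: paired with writer latitude (float64 -> float64; writer required)
  leftover writer field: active
  => forward verdict for Profile: COMPATIBLE, no violations

backward: COMPATIBLE []; forward: COMPATIBLE []
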